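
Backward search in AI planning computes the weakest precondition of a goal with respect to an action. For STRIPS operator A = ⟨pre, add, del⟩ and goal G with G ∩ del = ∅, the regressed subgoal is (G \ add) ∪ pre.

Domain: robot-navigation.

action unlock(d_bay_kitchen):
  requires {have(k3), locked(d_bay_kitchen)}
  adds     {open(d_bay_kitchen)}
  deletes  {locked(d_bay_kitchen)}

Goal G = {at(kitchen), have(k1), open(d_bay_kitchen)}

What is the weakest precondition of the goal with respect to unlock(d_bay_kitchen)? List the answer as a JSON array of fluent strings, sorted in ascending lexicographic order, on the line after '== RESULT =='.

Regress:
  G ∩ del = {}  (empty — regression defined)
  G \ add = {at(kitchen), have(k1), open(d_bay_kitchen)} \ {open(d_bay_kitchen)} = {at(kitchen), have(k1)}
  ∪ pre   = {at(kitchen), have(k1)} ∪ {have(k3), locked(d_bay_kitchen)}
          = {at(kitchen), have(k1), have(k3), locked(d_bay_kitchen)}

== RESULT ==
["at(kitchen)", "have(k1)", "have(k3)", "locked(d_bay_kitchen)"]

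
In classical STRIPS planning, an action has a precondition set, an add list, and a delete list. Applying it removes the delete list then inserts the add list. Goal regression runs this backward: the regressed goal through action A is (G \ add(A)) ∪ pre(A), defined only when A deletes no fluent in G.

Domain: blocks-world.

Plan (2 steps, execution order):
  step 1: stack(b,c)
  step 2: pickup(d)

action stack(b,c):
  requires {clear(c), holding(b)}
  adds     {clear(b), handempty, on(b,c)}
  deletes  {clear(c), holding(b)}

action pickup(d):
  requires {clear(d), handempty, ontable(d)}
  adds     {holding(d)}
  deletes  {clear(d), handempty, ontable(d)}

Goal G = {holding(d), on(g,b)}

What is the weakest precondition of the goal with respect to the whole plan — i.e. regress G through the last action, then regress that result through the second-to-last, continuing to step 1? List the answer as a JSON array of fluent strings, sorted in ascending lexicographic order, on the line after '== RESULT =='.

Work backward from the goal:
  through step 2 (pickup(d)): drop {holding(d)}, keep {on(g,b)}, require {clear(d), handempty, ontable(d)}
    → {clear(d), handempty, on(g,b), ontable(d)}
  through step 1 (stack(b,c)): drop {handempty}, keep {clear(d), on(g,b), ontable(d)}, require {clear(c), holding(b)}
    → {clear(c), clear(d), holding(b), on(g,b), ontable(d)}

== RESULT ==
["clear(c)", "clear(d)", "holding(b)", "on(g,b)", "ontable(d)"]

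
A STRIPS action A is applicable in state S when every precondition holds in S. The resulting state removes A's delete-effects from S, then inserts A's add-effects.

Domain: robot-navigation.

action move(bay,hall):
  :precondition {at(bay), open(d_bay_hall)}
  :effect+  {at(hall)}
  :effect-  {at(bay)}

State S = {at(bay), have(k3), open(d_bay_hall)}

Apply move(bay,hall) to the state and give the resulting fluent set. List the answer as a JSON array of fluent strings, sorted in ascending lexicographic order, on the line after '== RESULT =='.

Compute (S \ del) ∪ add:
  pre ⊆ S: {at(bay), open(d_bay_hall)} ⊆ S  — applicable
  S \ del = {have(k3), open(d_bay_hall)}
  ∪ add   = {at(hall), have(k3), open(d_bay_hall)}

== RESULT ==
["at(hall)", "have(k3)", "open(d_bay_hall)"]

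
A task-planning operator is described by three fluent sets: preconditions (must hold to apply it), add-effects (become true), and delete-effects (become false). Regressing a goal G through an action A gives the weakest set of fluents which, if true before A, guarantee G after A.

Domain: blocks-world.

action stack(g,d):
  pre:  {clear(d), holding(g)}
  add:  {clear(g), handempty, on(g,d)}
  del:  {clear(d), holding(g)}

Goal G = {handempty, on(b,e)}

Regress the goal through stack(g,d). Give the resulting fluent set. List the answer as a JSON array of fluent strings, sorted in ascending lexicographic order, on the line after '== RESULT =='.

Compute (G \ add) ∪ pre:
  G ∩ del = {}  (empty — regression defined)
  G \ add = {handempty, on(b,e)} \ {clear(g), handempty, on(g,d)} = {on(b,e)}
  ∪ pre   = {on(b,e)} ∪ {clear(d), holding(g)}
          = {clear(d), holding(g), on(b,e)}

== RESULT ==
["clear(d)", "holding(g)", "on(b,e)"]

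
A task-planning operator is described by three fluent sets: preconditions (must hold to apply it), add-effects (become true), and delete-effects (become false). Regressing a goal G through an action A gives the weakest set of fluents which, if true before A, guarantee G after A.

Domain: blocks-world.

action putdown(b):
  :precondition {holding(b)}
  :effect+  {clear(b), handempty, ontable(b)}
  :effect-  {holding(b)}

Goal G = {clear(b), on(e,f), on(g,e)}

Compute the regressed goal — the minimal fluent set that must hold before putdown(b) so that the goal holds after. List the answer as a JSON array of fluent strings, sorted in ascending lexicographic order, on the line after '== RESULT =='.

Regress:
  G ∩ del = {}  (empty — regression defined)
  G \ add = {clear(b), on(e,f), on(g,e)} \ {clear(b), handempty, ontable(b)} = {on(e,f), on(g,e)}
  ∪ pre   = {on(e,f), on(g,e)} ∪ {holding(b)}
          = {holding(b), on(e,f), on(g,e)}

== RESULT ==
["holding(b)", "on(e,f)", "on(g,e)"]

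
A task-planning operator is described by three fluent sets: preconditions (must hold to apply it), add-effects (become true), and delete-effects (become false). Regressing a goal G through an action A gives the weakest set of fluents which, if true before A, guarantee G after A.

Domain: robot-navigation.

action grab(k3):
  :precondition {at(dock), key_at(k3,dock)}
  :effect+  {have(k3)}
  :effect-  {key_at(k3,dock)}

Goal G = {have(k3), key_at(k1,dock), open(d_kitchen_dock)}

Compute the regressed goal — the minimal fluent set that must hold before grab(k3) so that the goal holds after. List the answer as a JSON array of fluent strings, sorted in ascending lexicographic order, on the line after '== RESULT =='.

Regress:
  G ∩ del = {}  (empty — regression defined)
  G \ add = {have(k3), key_at(k1,dock), open(d_kitchen_dock)} \ {have(k3)} = {key_at(k1,dock), open(d_kitchen_dock)}
  ∪ pre   = {key_at(k1,dock), open(d_kitchen_dock)} ∪ {at(dock), key_at(k3,dock)}
          = {at(dock), key_at(k1,dock), key_at(k3,dock), open(d_kitchen_dock)}

== RESULT ==
["at(dock)", "key_at(k1,dock)", "key_at(k3,dock)", "open(d_kitchen_dock)"]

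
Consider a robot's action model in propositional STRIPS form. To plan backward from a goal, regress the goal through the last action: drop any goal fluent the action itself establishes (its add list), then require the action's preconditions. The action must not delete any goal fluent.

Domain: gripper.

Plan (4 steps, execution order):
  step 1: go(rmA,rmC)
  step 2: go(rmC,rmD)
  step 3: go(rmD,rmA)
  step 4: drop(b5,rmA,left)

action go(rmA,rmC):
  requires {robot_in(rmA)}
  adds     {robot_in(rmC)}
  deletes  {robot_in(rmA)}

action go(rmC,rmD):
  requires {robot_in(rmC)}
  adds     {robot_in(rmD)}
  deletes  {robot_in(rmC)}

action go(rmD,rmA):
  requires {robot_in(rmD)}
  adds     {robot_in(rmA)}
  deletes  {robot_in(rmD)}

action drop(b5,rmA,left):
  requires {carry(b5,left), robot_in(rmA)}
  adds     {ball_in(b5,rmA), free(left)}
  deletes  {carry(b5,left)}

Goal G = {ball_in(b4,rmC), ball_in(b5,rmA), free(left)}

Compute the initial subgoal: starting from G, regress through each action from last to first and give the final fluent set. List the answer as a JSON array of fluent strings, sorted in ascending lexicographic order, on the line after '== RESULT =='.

Regress step by step:
  through step 4 (drop(b5,rmA,left)): drop {ball_in(b5,rmA), free(left)}, keep {ball_in(b4,rmC)}, require {carry(b5,left), robot_in(rmA)}
    → {ball_in(b4,rmC), carry(b5,left), robot_in(rmA)}
  through step 3 (go(rmD,rmA)): drop {robot_in(rmA)}, keep {ball_in(b4,rmC), carry(b5,left)}, require {robot_in(rmD)}
    → {ball_in(b4,rmC), carry(b5,left), robot_in(rmD)}
  through step 2 (go(rmC,rmD)): drop {robot_in(rmD)}, keep {ball_in(b4,rmC), carry(b5,left)}, require {robot_in(rmC)}
    → {ball_in(b4,rmC), carry(b5,left), robot_in(rmC)}
  through step 1 (go(rmA,rmC)): drop {robot_in(rmC)}, keep {ball_in(b4,rmC), carry(b5,left)}, require {robot_in(rmA)}
    → {ball_in(b4,rmC), carry(b5,left), robot_in(rmA)}

== RESULT ==
["ball_in(b4,rmC)", "carry(b5,left)", "robot_in(rmA)"]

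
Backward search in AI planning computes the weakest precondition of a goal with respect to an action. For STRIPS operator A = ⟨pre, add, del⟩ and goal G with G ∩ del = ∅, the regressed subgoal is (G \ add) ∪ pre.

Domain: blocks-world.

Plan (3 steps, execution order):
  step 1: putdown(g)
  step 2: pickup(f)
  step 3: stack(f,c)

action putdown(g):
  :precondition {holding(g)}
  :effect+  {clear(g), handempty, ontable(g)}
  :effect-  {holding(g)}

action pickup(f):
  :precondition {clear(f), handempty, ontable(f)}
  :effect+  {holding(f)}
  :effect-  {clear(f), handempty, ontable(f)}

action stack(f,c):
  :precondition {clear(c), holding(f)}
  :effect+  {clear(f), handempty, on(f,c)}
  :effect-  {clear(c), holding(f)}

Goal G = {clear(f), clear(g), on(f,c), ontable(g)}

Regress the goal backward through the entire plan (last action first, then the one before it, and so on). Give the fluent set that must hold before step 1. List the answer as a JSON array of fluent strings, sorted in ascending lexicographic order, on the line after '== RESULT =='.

Regress step by step:
  through step 3 (stack(f,c)): drop {clear(f), on(f,c)}, keep {clear(g), ontable(g)}, require {clear(c), holding(f)}
    → {clear(c), clear(g), holding(f), ontable(g)}
  through step 2 (pickup(f)): drop {holding(f)}, keep {clear(c), clear(g), ontable(g)}, require {clear(f), handempty, ontable(f)}
    → {clear(c), clear(f), clear(g), handempty, ontable(f), ontable(g)}
  through step 1 (putdown(g)): drop {clear(g), handempty, ontable(g)}, keep {clear(c), clear(f), ontable(f)}, require {holding(g)}
    → {clear(c), clear(f), holding(g), ontable(f)}

== RESULT ==
["clear(c)", "clear(f)", "holding(g)", "ontable(f)"]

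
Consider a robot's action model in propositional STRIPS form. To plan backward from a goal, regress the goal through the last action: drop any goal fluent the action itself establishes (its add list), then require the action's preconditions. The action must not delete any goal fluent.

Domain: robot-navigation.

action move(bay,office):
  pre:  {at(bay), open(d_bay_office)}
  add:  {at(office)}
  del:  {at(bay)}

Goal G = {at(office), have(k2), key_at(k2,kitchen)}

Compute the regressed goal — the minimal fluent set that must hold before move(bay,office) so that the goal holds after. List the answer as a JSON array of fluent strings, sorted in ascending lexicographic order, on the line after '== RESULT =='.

Compute (G \ add) ∪ pre:
  G ∩ del = {}  (empty — regression defined)
  G \ add = {at(office), have(k2), key_at(k2,kitchen)} \ {at(office)} = {have(k2), key_at(k2,kitchen)}
  ∪ pre   = {have(k2), key_at(k2,kitchen)} ∪ {at(bay), open(d_bay_office)}
          = {at(bay), have(k2), key_at(k2,kitchen), open(d_bay_office)}

== RESULT ==
["at(bay)", "have(k2)", "key_at(k2,kitchen)", "open(d_bay_office)"]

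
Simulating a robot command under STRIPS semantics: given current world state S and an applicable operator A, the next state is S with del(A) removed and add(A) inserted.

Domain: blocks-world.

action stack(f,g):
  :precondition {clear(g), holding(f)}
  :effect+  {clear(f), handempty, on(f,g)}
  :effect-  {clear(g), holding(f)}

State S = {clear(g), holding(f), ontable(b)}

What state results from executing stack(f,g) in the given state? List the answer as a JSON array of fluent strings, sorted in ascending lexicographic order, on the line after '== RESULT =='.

Progress:
  pre ⊆ S: {clear(g), holding(f)} ⊆ S  — applicable
  S \ del = {ontable(b)}
  ∪ add   = {clear(f), handempty, on(f,g), ontable(b)}

== RESULT ==
["clear(f)", "handempty", "on(f,g)", "ontable(b)"]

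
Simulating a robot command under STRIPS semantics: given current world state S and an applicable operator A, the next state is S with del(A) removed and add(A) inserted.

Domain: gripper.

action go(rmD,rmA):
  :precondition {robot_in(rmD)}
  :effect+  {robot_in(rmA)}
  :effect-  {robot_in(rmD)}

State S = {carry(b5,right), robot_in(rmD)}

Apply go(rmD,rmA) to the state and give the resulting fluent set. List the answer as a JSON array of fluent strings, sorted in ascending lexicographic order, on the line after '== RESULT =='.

Compute (S \ del) ∪ add:
  pre ⊆ S: {robot_in(rmD)} ⊆ S  — applicable
  S \ del = {carry(b5,right)}
  ∪ add   = {carry(b5,right), robot_in(rmA)}

== RESULT ==
["carry(b5,right)", "robot_in(rmA)"]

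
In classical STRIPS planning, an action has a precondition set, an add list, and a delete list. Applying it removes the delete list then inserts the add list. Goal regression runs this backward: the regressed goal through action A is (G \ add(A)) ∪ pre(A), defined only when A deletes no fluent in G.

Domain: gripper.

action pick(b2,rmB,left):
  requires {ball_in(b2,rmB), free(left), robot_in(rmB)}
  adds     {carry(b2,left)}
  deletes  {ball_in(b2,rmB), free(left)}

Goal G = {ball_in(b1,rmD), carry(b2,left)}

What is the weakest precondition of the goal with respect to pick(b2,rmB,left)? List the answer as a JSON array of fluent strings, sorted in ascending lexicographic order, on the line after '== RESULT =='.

Regress:
  G ∩ del = {}  (empty — regression defined)
  G \ add = {ball_in(b1,rmD), carry(b2,left)} \ {carry(b2,left)} = {ball_in(b1,rmD)}
  ∪ pre   = {ball_in(b1,rmD)} ∪ {ball_in(b2,rmB), free(left), robot_in(rmB)}
          = {ball_in(b1,rmD), ball_in(b2,rmB), free(left), robot_in(rmB)}

== RESULT ==
["ball_in(b1,rmD)", "ball_in(b2,rmB)", "free(left)", "robot_in(rmB)"]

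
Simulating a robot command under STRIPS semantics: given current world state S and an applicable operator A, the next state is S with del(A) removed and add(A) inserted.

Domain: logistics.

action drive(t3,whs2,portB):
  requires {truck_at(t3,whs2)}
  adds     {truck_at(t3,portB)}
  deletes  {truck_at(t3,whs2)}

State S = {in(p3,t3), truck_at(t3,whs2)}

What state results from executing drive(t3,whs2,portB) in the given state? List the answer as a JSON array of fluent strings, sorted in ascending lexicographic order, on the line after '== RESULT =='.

Progress:
  pre ⊆ S: {truck_at(t3,whs2)} ⊆ S  — applicable
  S \ del = {in(p3,t3)}
  ∪ add   = {in(p3,t3), truck_at(t3,portB)}

== RESULT ==
["in(p3,t3)", "truck_at(t3,portB)"]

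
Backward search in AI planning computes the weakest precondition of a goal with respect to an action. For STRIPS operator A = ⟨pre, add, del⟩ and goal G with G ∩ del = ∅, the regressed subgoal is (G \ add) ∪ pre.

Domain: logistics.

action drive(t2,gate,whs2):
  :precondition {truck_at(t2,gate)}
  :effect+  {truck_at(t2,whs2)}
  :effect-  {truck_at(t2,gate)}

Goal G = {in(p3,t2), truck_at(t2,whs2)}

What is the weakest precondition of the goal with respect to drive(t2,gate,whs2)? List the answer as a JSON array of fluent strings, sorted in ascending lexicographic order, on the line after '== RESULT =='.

Regress:
  G ∩ del = {}  (empty — regression defined)
  G \ add = {in(p3,t2), truck_at(t2,whs2)} \ {truck_at(t2,whs2)} = {in(p3,t2)}
  ∪ pre   = {in(p3,t2)} ∪ {truck_at(t2,gate)}
          = {in(p3,t2), truck_at(t2,gate)}

== RESULT ==
["in(p3,t2)", "truck_at(t2,gate)"]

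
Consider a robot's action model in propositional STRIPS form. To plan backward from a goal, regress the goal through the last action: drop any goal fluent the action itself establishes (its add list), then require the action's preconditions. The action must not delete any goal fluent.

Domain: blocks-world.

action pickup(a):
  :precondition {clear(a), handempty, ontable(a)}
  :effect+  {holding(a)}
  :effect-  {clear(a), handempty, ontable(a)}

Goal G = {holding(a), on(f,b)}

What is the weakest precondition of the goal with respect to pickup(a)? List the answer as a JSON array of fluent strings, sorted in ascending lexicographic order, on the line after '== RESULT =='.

Compute (G \ add) ∪ pre:
  G ∩ del = {}  (empty — regression defined)
  G \ add = {holding(a), on(f,b)} \ {holding(a)} = {on(f,b)}
  ∪ pre   = {on(f,b)} ∪ {clear(a), handempty, ontable(a)}
          = {clear(a), handempty, on(f,b), ontable(a)}

== RESULT ==
["clear(a)", "handempty", "on(f,b)", "ontable(a)"]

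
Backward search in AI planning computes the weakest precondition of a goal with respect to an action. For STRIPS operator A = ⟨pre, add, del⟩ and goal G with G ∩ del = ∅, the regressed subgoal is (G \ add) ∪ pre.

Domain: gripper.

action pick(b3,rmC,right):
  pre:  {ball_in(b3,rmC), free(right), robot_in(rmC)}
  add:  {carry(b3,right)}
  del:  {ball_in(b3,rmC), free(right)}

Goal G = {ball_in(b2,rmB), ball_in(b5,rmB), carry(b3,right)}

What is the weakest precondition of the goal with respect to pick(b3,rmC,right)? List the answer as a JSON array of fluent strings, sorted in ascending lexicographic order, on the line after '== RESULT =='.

Regress:
  G ∩ del = {}  (empty — regression defined)
  G \ add = {ball_in(b2,rmB), ball_in(b5,rmB), carry(b3,right)} \ {carry(b3,right)} = {ball_in(b2,rmB), ball_in(b5,rmB)}
  ∪ pre   = {ball_in(b2,rmB), ball_in(b5,rmB)} ∪ {ball_in(b3,rmC), free(right), robot_in(rmC)}
          = {ball_in(b2,rmB), ball_in(b3,rmC), ball_in(b5,rmB), free(right), robot_in(rmC)}

== RESULT ==
["ball_in(b2,rmB)", "ball_in(b3,rmC)", "ball_in(b5,rmB)", "free(right)", "robot_in(rmC)"]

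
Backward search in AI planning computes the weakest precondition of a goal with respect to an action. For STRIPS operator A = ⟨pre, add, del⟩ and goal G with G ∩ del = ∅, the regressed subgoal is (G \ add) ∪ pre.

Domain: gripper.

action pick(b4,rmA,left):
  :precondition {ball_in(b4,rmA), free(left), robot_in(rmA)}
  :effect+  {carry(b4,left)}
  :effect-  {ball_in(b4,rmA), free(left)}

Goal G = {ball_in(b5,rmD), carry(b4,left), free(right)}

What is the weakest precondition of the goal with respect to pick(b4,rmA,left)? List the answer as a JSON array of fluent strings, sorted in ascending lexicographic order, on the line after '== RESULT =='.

Compute (G \ add) ∪ pre:
  G ∩ del = {}  (empty — regression defined)
  G \ add = {ball_in(b5,rmD), carry(b4,left), free(right)} \ {carry(b4,left)} = {ball_in(b5,rmD), free(right)}
  ∪ pre   = {ball_in(b5,rmD), free(right)} ∪ {ball_in(b4,rmA), free(left), robot_in(rmA)}
          = {ball_in(b4,rmA), ball_in(b5,rmD), free(left), free(right), robot_in(rmA)}

== RESULT ==
["ball_in(b4,rmA)", "ball_in(b5,rmD)", "free(left)", "free(right)", "robot_in(rmA)"]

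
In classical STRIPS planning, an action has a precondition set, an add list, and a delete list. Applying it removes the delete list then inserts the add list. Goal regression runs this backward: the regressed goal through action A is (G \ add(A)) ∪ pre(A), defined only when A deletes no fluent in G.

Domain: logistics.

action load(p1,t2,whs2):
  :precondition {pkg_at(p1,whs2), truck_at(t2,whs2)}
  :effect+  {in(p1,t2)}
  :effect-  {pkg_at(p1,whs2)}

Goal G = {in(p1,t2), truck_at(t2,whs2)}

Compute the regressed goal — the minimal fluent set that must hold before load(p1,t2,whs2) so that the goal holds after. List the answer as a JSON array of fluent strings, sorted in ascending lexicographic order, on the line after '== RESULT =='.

Compute (G \ add) ∪ pre:
  G ∩ del = {}  (empty — regression defined)
  G \ add = {in(p1,t2), truck_at(t2,whs2)} \ {in(p1,t2)} = {truck_at(t2,whs2)}
  ∪ pre   = {truck_at(t2,whs2)} ∪ {pkg_at(p1,whs2), truck_at(t2,whs2)}
          = {pkg_at(p1,whs2), truck_at(t2,whs2)}

== RESULT ==
["pkg_at(p1,whs2)", "truck_at(t2,whs2)"]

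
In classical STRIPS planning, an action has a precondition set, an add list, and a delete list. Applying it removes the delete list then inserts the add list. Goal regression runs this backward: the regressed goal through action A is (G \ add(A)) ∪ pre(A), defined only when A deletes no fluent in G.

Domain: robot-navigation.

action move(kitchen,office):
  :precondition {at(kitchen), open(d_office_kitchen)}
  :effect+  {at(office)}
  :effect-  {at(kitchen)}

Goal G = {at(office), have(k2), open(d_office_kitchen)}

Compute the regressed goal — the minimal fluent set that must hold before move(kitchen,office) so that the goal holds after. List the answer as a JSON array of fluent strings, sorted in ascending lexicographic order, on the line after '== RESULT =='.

Regress:
  G ∩ del = {}  (empty — regression defined)
  G \ add = {at(office), have(k2), open(d_office_kitchen)} \ {at(office)} = {have(k2), open(d_office_kitchen)}
  ∪ pre   = {have(k2), open(d_office_kitchen)} ∪ {at(kitchen), open(d_office_kitchen)}
          = {at(kitchen), have(k2), open(d_office_kitchen)}

== RESULT ==
["at(kitchen)", "have(k2)", "open(d_office_kitchen)"]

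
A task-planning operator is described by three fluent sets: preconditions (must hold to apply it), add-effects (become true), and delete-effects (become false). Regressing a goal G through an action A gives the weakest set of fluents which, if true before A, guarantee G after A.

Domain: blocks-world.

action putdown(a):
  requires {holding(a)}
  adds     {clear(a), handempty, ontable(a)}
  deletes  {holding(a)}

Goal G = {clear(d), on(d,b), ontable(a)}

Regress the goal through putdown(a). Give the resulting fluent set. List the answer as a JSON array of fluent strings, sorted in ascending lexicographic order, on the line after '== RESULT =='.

Regress:
  G ∩ del = {}  (empty — regression defined)
  G \ add = {clear(d), on(d,b), ontable(a)} \ {clear(a), handempty, ontable(a)} = {clear(d), on(d,b)}
  ∪ pre   = {clear(d), on(d,b)} ∪ {holding(a)}
          = {clear(d), holding(a), on(d,b)}

== RESULT ==
["clear(d)", "holding(a)", "on(d,b)"]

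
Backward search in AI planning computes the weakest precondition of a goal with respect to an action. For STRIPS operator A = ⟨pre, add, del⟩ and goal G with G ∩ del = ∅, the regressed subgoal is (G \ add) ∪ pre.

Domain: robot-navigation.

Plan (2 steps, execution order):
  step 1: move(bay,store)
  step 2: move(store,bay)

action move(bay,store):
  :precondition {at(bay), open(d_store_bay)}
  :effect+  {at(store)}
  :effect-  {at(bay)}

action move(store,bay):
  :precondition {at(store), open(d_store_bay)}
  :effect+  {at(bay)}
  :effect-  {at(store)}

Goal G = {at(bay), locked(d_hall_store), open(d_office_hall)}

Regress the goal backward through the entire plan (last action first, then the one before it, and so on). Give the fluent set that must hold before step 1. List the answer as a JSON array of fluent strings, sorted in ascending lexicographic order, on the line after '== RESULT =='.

Work backward from the goal:
  through step 2 (move(store,bay)): drop {at(bay)}, keep {locked(d_hall_store), open(d_office_hall)}, require {at(store), open(d_store_bay)}
    → {at(store), locked(d_hall_store), open(d_office_hall), open(d_store_bay)}
  through step 1 (move(bay,store)): drop {at(store)}, keep {locked(d_hall_store), open(d_office_hall), open(d_store_bay)}, require {at(bay), open(d_store_bay)}
    → {at(bay), locked(d_hall_store), open(d_office_hall), open(d_store_bay)}

== RESULT ==
["at(bay)", "locked(d_hall_store)", "open(d_office_hall)", "open(d_store_bay)"]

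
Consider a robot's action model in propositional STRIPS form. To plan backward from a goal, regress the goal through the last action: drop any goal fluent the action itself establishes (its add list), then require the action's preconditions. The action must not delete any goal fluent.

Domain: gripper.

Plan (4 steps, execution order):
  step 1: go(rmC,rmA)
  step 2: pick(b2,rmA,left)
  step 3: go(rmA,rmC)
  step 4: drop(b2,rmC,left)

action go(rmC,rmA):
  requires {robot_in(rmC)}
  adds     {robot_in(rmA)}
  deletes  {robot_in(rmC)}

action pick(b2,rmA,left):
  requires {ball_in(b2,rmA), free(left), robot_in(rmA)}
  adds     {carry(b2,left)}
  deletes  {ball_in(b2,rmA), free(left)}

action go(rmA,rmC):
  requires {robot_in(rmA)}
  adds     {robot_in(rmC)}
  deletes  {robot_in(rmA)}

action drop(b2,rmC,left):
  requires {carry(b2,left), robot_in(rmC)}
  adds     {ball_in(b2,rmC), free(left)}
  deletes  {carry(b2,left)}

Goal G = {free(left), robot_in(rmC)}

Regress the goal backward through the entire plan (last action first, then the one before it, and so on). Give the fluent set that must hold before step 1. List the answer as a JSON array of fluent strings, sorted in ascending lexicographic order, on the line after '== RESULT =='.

Work backward from the goal:
  through step 4 (drop(b2,rmC,left)): drop {free(left)}, keep {robot_in(rmC)}, require {carry(b2,left), robot_in(rmC)}
    → {carry(b2,left), robot_in(rmC)}
  through step 3 (go(rmA,rmC)): drop {robot_in(rmC)}, keep {carry(b2,left)}, require {robot_in(rmA)}
    → {carry(b2,left), robot_in(rmA)}
  through step 2 (pick(b2,rmA,left)): drop {carry(b2,left)}, keep {robot_in(rmA)}, require {ball_in(b2,rmA), free(left), robot_in(rmA)}
    → {ball_in(b2,rmA), free(left), robot_in(rmA)}
  through step 1 (go(rmC,rmA)): drop {robot_in(rmA)}, keep {ball_in(b2,rmA), free(left)}, require {robot_in(rmC)}
    → {ball_in(b2,rmA), free(left), robot_in(rmC)}

== RESULT ==
["ball_in(b2,rmA)", "free(left)", "robot_in(rmC)"]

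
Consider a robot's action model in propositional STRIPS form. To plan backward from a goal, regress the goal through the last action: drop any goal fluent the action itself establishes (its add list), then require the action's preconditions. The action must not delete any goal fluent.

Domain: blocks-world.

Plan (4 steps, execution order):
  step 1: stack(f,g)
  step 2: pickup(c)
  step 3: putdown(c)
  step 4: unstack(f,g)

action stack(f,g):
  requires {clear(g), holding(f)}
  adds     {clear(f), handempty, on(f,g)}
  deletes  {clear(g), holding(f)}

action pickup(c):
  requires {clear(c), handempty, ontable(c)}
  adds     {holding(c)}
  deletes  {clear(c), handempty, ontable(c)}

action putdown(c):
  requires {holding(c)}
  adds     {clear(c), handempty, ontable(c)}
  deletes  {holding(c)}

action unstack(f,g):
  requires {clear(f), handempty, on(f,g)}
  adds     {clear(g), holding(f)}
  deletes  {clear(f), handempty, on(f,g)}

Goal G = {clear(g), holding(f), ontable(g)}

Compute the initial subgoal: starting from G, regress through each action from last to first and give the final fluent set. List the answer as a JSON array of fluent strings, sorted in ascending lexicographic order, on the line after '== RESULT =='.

Regress step by step:
  through step 4 (unstack(f,g)): drop {clear(g), holding(f)}, keep {ontable(g)}, require {clear(f), handempty, on(f,g)}
    → {clear(f), handempty, on(f,g), ontable(g)}
  through step 3 (putdown(c)): drop {handempty}, keep {clear(f), on(f,g), ontable(g)}, require {holding(c)}
    → {clear(f), holding(c), on(f,g), ontable(g)}
  through step 2 (pickup(c)): drop {holding(c)}, keep {clear(f), on(f,g), ontable(g)}, require {clear(c), handempty, ontable(c)}
    → {clear(c), clear(f), handempty, on(f,g), ontable(c), ontable(g)}
  through step 1 (stack(f,g)): drop {clear(f), handempty, on(f,g)}, keep {clear(c), ontable(c), ontable(g)}, require {clear(g), holding(f)}
    → {clear(c), clear(g), holding(f), ontable(c), ontable(g)}

== RESULT ==
["clear(c)", "clear(g)", "holding(f)", "ontable(c)", "ontable(g)"]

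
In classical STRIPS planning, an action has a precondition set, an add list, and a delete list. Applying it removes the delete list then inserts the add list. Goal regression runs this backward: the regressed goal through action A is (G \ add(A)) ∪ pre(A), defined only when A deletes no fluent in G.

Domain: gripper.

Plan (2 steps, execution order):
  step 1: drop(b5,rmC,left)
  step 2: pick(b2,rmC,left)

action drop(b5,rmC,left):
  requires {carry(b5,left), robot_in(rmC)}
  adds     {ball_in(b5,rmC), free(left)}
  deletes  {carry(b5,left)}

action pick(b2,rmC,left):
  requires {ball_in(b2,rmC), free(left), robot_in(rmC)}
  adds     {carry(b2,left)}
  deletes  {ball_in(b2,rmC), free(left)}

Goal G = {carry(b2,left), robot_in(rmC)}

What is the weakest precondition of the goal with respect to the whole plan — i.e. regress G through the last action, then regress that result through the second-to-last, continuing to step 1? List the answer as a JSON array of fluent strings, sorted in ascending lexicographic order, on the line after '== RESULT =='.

Regress step by step:
  through step 2 (pick(b2,rmC,left)): drop {carry(b2,left)}, keep {robot_in(rmC)}, require {ball_in(b2,rmC), free(left), robot_in(rmC)}
    → {ball_in(b2,rmC), free(left), robot_in(rmC)}
  through step 1 (drop(b5,rmC,left)): drop {free(left)}, keep {ball_in(b2,rmC), robot_in(rmC)}, require {carry(b5,left), robot_in(rmC)}
    → {ball_in(b2,rmC), carry(b5,left), robot_in(rmC)}

== RESULT ==
["ball_in(b2,rmC)", "carry(b5,left)", "robot_in(rmC)"]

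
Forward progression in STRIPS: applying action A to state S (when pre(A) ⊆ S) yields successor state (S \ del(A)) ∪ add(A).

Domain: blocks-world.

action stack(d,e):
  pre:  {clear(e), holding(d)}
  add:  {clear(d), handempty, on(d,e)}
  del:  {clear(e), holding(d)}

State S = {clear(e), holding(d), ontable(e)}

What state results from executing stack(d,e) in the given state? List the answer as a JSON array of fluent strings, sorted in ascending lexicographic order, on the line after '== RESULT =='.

Compute (S \ del) ∪ add:
  pre ⊆ S: {clear(e), holding(d)} ⊆ S  — applicable
  S \ del = {ontable(e)}
  ∪ add   = {clear(d), handempty, on(d,e), ontable(e)}

== RESULT ==
["clear(d)", "handempty", "on(d,e)", "ontable(e)"]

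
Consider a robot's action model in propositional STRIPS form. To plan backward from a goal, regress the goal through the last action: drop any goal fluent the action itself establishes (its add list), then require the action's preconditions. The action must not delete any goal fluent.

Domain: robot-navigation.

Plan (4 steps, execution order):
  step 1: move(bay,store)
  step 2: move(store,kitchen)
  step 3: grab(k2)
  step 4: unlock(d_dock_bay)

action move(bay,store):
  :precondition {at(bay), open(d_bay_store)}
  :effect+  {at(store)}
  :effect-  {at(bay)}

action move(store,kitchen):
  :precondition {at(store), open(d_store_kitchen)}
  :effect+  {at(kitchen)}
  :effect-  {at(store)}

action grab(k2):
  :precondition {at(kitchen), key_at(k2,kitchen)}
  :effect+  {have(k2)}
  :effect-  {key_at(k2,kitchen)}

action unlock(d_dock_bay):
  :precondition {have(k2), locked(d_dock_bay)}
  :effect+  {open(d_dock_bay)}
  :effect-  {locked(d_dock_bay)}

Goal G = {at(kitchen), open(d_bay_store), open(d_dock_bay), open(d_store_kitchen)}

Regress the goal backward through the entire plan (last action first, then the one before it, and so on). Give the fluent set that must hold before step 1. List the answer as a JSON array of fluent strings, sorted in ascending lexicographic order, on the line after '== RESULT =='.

Regress step by step:
  through step 4 (unlock(d_dock_bay)): drop {open(d_dock_bay)}, keep {at(kitchen), open(d_bay_store), open(d_store_kitchen)}, require {have(k2), locked(d_dock_bay)}
    → {at(kitchen), have(k2), locked(d_dock_bay), open(d_bay_store), open(d_store_kitchen)}
  through step 3 (grab(k2)): drop {have(k2)}, keep {at(kitchen), locked(d_dock_bay), open(d_bay_store), open(d_store_kitchen)}, require {at(kitchen), key_at(k2,kitchen)}
    → {at(kitchen), key_at(k2,kitchen), locked(d_dock_bay), open(d_bay_store), open(d_store_kitchen)}
  through step 2 (move(store,kitchen)): drop {at(kitchen)}, keep {key_at(k2,kitchen), locked(d_dock_bay), open(d_bay_store), open(d_store_kitchen)}, require {at(store), open(d_store_kitchen)}
    → {at(store), key_at(k2,kitchen), locked(d_dock_bay), open(d_bay_store), open(d_store_kitchen)}
  through step 1 (move(bay,store)): drop {at(store)}, keep {key_at(k2,kitchen), locked(d_dock_bay), open(d_bay_store), open(d_store_kitchen)}, require {at(bay), open(d_bay_store)}
    → {at(bay), key_at(k2,kitchen), locked(d_dock_bay), open(d_bay_store), open(d_store_kitchen)}

== RESULT ==
["at(bay)", "key_at(k2,kitchen)", "locked(d_dock_bay)", "open(d_bay_store)", "open(d_store_kitchen)"]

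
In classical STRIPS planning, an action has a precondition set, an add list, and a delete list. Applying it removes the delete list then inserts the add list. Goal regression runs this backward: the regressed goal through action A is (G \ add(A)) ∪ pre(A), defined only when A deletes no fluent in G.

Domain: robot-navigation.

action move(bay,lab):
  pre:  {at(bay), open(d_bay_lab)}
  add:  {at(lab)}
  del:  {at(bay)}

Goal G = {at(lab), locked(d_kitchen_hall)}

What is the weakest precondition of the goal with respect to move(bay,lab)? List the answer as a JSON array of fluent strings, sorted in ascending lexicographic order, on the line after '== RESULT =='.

Compute (G \ add) ∪ pre:
  G ∩ del = {}  (empty — regression defined)
  G \ add = {at(lab), locked(d_kitchen_hall)} \ {at(lab)} = {locked(d_kitchen_hall)}
  ∪ pre   = {locked(d_kitchen_hall)} ∪ {at(bay), open(d_bay_lab)}
          = {at(bay), locked(d_kitchen_hall), open(d_bay_lab)}

== RESULT ==
["at(bay)", "locked(d_kitchen_hall)", "open(d_bay_lab)"]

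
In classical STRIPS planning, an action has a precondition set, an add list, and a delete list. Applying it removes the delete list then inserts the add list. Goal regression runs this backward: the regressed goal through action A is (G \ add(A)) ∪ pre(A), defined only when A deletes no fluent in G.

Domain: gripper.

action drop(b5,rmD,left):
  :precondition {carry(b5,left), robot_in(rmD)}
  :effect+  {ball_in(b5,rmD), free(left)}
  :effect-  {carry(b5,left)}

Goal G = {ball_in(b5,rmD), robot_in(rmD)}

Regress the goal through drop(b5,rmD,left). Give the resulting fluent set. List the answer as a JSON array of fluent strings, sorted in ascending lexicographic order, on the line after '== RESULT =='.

Regress:
  G ∩ del = {}  (empty — regression defined)
  G \ add = {ball_in(b5,rmD), robot_in(rmD)} \ {ball_in(b5,rmD), free(left)} = {robot_in(rmD)}
  ∪ pre   = {robot_in(rmD)} ∪ {carry(b5,left), robot_in(rmD)}
          = {carry(b5,left), robot_in(rmD)}

== RESULT ==
["carry(b5,left)", "robot_in(rmD)"]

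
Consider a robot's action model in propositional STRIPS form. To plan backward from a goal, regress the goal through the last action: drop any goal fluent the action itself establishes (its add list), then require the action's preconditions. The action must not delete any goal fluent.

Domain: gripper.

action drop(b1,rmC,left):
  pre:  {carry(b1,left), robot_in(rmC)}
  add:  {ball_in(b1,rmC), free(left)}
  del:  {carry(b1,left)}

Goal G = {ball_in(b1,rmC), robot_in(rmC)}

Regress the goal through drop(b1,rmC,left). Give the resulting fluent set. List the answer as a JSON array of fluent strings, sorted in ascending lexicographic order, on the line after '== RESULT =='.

Compute (G \ add) ∪ pre:
  G ∩ del = {}  (empty — regression defined)
  G \ add = {ball_in(b1,rmC), robot_in(rmC)} \ {ball_in(b1,rmC), free(left)} = {robot_in(rmC)}
  ∪ pre   = {robot_in(rmC)} ∪ {carry(b1,left), robot_in(rmC)}
          = {carry(b1,left), robot_in(rmC)}

== RESULT ==
["carry(b1,left)", "robot_in(rmC)"]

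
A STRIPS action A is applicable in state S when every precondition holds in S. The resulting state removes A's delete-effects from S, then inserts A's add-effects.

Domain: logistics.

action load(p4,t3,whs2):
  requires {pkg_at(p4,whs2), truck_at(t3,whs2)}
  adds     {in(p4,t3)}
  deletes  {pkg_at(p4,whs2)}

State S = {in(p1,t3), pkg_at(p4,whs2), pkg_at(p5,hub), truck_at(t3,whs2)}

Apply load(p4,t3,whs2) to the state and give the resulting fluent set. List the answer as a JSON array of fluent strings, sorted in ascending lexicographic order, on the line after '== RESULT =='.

Progress:
  pre ⊆ S: {pkg_at(p4,whs2), truck_at(t3,whs2)} ⊆ S  — applicable
  S \ del = {in(p1,t3), pkg_at(p5,hub), truck_at(t3,whs2)}
  ∪ add   = {in(p1,t3), in(p4,t3), pkg_at(p5,hub), truck_at(t3,whs2)}

== RESULT ==
["in(p1,t3)", "in(p4,t3)", "pkg_at(p5,hub)", "truck_at(t3,whs2)"]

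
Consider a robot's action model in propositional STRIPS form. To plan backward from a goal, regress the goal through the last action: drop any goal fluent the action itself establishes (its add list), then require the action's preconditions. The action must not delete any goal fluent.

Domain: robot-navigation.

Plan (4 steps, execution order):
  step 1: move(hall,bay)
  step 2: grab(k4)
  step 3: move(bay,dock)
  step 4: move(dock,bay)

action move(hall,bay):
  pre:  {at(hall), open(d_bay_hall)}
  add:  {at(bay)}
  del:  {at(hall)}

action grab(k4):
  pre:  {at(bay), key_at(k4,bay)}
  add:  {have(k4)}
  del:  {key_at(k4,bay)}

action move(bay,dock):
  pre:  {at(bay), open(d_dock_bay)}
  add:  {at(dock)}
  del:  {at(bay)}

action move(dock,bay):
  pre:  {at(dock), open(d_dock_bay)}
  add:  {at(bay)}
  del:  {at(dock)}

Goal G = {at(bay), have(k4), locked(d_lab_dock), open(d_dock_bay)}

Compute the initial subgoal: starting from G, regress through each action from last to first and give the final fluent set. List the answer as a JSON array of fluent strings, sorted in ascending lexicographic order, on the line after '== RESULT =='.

Work backward from the goal:
  through step 4 (move(dock,bay)): drop {at(bay)}, keep {have(k4), locked(d_lab_dock), open(d_dock_bay)}, require {at(dock), open(d_dock_bay)}
    → {at(dock), have(k4), locked(d_lab_dock), open(d_dock_bay)}
  through step 3 (move(bay,dock)): drop {at(dock)}, keep {have(k4), locked(d_lab_dock), open(d_dock_bay)}, require {at(bay), open(d_dock_bay)}
    → {at(bay), have(k4), locked(d_lab_dock), open(d_dock_bay)}
  through step 2 (grab(k4)): drop {have(k4)}, keep {at(bay), locked(d_lab_dock), open(d_dock_bay)}, require {at(bay), key_at(k4,bay)}
    → {at(bay), key_at(k4,bay), locked(d_lab_dock), open(d_dock_bay)}
  through step 1 (move(hall,bay)): drop {at(bay)}, keep {key_at(k4,bay), locked(d_lab_dock), open(d_dock_bay)}, require {at(hall), open(d_bay_hall)}
    → {at(hall), key_at(k4,bay), locked(d_lab_dock), open(d_bay_hall), open(d_dock_bay)}

== RESULT ==
["at(hall)", "key_at(k4,bay)", "locked(d_lab_dock)", "open(d_bay_hall)", "open(d_dock_bay)"]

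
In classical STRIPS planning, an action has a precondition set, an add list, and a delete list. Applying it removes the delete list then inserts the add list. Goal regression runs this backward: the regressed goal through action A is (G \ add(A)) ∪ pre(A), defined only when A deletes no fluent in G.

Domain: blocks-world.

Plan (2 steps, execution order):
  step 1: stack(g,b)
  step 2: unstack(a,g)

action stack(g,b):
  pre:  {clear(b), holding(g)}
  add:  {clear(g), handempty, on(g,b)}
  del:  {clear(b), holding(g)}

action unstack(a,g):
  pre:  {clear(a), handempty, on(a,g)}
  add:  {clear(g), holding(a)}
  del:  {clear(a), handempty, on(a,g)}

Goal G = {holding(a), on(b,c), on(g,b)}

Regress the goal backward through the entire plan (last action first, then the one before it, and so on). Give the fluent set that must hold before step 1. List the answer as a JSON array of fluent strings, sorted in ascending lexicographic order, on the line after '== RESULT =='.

Regress step by step:
  through step 2 (unstack(a,g)): drop {holding(a)}, keep {on(b,c), on(g,b)}, require {clear(a), handempty, on(a,g)}
    → {clear(a), handempty, on(a,g), on(b,c), on(g,b)}
  through step 1 (stack(g,b)): drop {handempty, on(g,b)}, keep {clear(a), on(a,g), on(b,c)}, require {clear(b), holding(g)}
    → {clear(a), clear(b), holding(g), on(a,g), on(b,c)}

== RESULT ==
["clear(a)", "clear(b)", "holding(g)", "on(a,g)", "on(b,c)"]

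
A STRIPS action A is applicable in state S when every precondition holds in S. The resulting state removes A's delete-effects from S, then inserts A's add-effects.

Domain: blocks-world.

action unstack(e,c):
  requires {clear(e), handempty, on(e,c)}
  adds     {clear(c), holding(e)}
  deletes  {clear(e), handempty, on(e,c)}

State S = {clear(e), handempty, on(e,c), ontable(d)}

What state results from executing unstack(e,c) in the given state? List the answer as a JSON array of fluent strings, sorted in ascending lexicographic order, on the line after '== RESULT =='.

Compute (S \ del) ∪ add:
  pre ⊆ S: {clear(e), handempty, on(e,c)} ⊆ S  — applicable
  S \ del = {ontable(d)}
  ∪ add   = {clear(c), holding(e), ontable(d)}

== RESULT ==
["clear(c)", "holding(e)", "ontable(d)"]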